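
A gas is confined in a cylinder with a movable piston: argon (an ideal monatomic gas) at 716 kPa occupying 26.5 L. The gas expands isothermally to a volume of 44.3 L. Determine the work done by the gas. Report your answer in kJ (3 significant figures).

W ≈ 9.75 kJ

Isothermal: W = nRT ln(V₂/V₁) = P₁V₁ ln(V₂/V₁).
P₁V₁ = (716 kPa)(26.5 L) = 18974 J.
W = 18974 × ln(44.3/26.5) = 18974 × 0.5138
W_by_gas = 9750 J.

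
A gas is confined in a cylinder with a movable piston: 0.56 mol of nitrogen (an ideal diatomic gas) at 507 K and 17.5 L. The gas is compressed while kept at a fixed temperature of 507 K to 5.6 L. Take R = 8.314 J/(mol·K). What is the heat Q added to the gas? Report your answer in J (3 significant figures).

Q ≈ -2690 J

Isothermal ⇒ ΔU = 0, so Q = W = nRT ln(V₂/V₁).
Q = (0.56)(8.314)(507) ln(5.6/17.5) = 2361 × -1.139 = -2690 J.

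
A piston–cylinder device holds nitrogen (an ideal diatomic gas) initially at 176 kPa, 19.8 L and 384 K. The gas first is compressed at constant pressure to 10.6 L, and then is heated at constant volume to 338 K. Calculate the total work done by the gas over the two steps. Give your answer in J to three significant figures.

W_total ≈ -1620 J

Step 1 (isobaric): W = PΔV = (176 kPa)(10.6 − 19.8 L) = -1619 J.
Step 2 (isochoric): W = 0 (constant volume).
W_total = -1619 + 0 = -1619 J.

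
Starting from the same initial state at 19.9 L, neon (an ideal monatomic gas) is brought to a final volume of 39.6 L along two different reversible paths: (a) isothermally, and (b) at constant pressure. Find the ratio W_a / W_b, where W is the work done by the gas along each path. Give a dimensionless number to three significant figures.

Path (a) isothermal: W = P₁V₁ ln(V₂/V₁) → W_a/(P₁V₁) = 0.6881.
Path (b) isobaric: W = P₁(V₂ − V₁) → W_b/(P₁V₁) = 0.9899.
W_a / W_b = 0.6881 / 0.9899 = 0.6951.

W_a / W_b ≈ 0.695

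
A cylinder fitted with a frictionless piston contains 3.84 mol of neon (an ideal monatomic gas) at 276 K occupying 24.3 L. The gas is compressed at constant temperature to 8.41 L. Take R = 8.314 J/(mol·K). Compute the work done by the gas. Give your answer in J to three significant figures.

W ≈ -9350 J

Isothermal: W = nRT ln(V₂/V₁).
W = (3.84)(8.314)(276) × ln(8.41/24.3)
  = 8812 × -1.061
W_by_gas = -9349 J.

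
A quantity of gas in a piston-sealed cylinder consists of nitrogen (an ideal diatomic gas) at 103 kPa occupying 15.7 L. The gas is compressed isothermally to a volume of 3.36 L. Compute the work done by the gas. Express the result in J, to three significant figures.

Isothermal: W = nRT ln(V₂/V₁) = P₁V₁ ln(V₂/V₁).
P₁V₁ = (103 kPa)(15.7 L) = 1617 J.
W = 1617 × ln(3.36/15.7) = 1617 × -1.542
W_by_gas = -2493 J.

W ≈ -2490 J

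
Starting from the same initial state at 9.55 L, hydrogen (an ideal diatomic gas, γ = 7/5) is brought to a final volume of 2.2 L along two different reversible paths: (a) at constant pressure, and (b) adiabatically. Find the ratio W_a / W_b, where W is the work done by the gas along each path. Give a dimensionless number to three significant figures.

W_a / W_b ≈ 0.385

Path (a) isobaric: W = P₁(V₂ − V₁) → W_a/(P₁V₁) = -0.7696.
Path (b) adiabatic: W = P₁V₁(1 − (V₁/V₂)^(γ−1))/(γ−1) → W_b/(P₁V₁) = -1.998.
W_a / W_b = -0.7696 / -1.998 = 0.3853.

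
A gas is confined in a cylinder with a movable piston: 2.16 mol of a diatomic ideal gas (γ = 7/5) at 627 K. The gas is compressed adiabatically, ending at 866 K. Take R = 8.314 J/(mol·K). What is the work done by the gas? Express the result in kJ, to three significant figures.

W ≈ -10.7 kJ

Adiabatic ⇒ Q = 0, so W_by = −ΔU = nCᵥ(T₁ − T₂).
Cᵥ = 5R/2 = 20.79 J/(mol·K).
W = (2.16)(20.79)(627 − 866) = -10730 J.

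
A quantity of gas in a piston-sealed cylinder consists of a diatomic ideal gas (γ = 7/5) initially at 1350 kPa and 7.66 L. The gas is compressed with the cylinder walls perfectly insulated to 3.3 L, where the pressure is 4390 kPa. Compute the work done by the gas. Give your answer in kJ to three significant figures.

Adiabatic: W = (P₁V₁ − P₂V₂)/(γ − 1) with γ = 7/5.
P₁V₁ = 10341 J, P₂V₂ = 14487 J.
W = (10341 − 14487) / 0.4 = -10365 J.

W ≈ -10.4 kJ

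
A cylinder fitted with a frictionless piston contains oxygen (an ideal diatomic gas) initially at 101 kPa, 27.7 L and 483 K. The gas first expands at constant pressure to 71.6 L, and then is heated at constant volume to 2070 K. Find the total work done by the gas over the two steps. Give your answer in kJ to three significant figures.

W_total ≈ 4.43 kJ

Step 1 (isobaric): W = PΔV = (101 kPa)(71.6 − 27.7 L) = 4434 J.
Step 2 (isochoric): W = 0 (constant volume).
W_total = 4434 + 0 = 4434 J.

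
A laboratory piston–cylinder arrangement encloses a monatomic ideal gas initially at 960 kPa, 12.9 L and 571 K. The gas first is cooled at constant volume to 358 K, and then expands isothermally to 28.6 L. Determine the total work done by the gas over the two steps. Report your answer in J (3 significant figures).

Step 1 (isochoric): W = 0 (constant volume).
After step 1: P = 601.9 kPa (V unchanged).
Step 2 (isothermal): W = P₁V₁ ln(V₂/V₁) = (7764) ln(28.6/12.9) = 6182 J.
W_total = 0 + 6182 = 6182 J.

W_total ≈ 6180 J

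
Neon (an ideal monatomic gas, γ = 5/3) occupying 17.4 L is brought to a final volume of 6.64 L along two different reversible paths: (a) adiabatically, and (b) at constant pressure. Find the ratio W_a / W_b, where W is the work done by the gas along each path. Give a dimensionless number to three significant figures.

Path (a) adiabatic: W = P₁V₁(1 − (V₁/V₂)^(γ−1))/(γ−1) → W_a/(P₁V₁) = -1.351.
Path (b) isobaric: W = P₁(V₂ − V₁) → W_b/(P₁V₁) = -0.6184.
W_a / W_b = -1.351 / -0.6184 = 2.185.

W_a / W_b ≈ 2.18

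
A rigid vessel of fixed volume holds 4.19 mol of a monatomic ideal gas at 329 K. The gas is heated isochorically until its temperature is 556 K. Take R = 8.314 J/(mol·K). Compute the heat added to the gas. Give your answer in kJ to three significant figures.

Constant volume ⇒ W = 0, so Q = ΔU = nCᵥΔT with Cᵥ = 3R/2 = 12.47 J/(mol·K).
ΔU = (4.19)(12.47)(556 − 329) = 11862 J.

Q ≈ 11.9 kJ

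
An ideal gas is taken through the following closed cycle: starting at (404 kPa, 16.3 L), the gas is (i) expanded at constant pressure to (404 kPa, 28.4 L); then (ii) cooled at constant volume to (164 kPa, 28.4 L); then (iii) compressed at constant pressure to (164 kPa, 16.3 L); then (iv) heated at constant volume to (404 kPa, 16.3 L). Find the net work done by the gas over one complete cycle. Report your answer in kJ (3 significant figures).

Constant-volume legs do no work.
W(i) = (404)(28.4 − 16.3) = 4888 J; W(iii) = (164)(16.3 − 28.4) = -1984 J.
W_net = 4888 − 1984 = 2904 J (the clockwise enclosed area).

W_net ≈ 2.90 kJ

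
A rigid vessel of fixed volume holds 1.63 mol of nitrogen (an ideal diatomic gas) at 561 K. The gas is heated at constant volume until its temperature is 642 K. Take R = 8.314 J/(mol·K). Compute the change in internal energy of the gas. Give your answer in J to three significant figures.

Constant volume ⇒ W = 0, so Q = ΔU = nCᵥΔT with Cᵥ = 5R/2 = 20.79 J/(mol·K).
ΔU = (1.63)(20.79)(642 − 561) = 2744 J.

ΔU ≈ 2740 J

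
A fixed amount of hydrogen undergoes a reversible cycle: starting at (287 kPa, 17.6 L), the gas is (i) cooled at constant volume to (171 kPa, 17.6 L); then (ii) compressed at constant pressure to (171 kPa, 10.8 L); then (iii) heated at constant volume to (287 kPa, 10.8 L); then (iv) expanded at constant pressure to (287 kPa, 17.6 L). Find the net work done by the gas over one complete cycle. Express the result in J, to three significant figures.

Constant-volume legs do no work.
W(ii) = (171)(10.8 − 17.6) = -1163 J; W(iv) = (287)(17.6 − 10.8) = 1952 J.
W_net = -1163 + 1952 = 788.8 J (the clockwise enclosed area).

W_net ≈ 789 J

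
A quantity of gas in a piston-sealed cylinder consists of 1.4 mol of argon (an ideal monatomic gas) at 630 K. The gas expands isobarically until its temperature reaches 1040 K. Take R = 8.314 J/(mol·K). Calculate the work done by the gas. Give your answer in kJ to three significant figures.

Isobaric: W = P ΔV = nR ΔT.
W = (1.4)(8.314)(1040 − 630) = 4772 J.

W ≈ 4.77 kJ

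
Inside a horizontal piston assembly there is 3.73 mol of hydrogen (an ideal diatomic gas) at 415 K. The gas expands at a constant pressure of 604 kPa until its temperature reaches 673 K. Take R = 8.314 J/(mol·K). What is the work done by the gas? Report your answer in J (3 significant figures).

W ≈ 8000 J

Isobaric: W = P ΔV = nR ΔT.
W = (3.73)(8.314)(673 − 415) = 8001 J.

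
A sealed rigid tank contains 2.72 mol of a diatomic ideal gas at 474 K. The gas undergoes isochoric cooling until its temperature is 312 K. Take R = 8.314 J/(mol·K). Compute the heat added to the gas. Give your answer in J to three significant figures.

Constant volume ⇒ W = 0, so Q = ΔU = nCᵥΔT with Cᵥ = 5R/2 = 20.79 J/(mol·K).
ΔU = (2.72)(20.79)(312 − 474) = -9159 J.

Q ≈ -9160 J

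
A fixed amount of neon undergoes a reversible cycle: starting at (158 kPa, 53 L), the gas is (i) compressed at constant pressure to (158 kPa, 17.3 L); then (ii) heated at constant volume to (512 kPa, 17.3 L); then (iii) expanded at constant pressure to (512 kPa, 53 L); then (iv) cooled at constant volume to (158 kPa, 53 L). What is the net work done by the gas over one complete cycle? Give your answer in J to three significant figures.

W_net ≈ 12600 J

Constant-volume legs do no work.
W(i) = (158)(17.3 − 53) = -5641 J; W(iii) = (512)(53 − 17.3) = 18278 J.
W_net = -5641 + 18278 = 12638 J (the clockwise enclosed area).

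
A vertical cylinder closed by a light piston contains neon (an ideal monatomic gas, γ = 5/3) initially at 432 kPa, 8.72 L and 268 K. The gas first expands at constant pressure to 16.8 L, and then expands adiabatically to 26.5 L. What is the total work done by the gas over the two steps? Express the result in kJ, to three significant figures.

Step 1 (isobaric): W = PΔV = (432 kPa)(16.8 − 8.72 L) = 3491 J.
After step 1: P = 432 kPa, V = 16.8 L, T = 516.3 K.
Step 2 (adiabatic): W = (P₁V₁ − P₂V₂)/(γ−1) = (7258 − 5356)/0.667 = 2852 J.
W_total = 3491 + 2852 = 6343 J.

W_total ≈ 6.34 kJ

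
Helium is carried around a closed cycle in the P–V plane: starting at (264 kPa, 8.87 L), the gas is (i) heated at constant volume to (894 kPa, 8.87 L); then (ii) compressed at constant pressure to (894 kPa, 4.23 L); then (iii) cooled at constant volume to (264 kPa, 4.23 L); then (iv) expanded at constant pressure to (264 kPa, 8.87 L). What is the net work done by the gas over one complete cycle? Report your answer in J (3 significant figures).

W_net ≈ -2920 J

Constant-volume legs do no work.
W(ii) = (894)(4.23 − 8.87) = -4148 J; W(iv) = (264)(8.87 − 4.23) = 1225 J.
W_net = -4148 + 1225 = -2923 J (the counter-clockwise enclosed area).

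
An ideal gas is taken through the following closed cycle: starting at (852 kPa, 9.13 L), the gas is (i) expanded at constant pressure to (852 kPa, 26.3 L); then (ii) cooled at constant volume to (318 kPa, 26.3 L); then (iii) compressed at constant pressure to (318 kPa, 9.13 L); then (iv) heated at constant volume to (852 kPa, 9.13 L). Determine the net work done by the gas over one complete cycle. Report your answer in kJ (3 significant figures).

W_net ≈ 9.17 kJ

Constant-volume legs do no work.
W(i) = (852)(26.3 − 9.13) = 14629 J; W(iii) = (318)(9.13 − 26.3) = -5460 J.
W_net = 14629 − 5460 = 9169 J (the clockwise enclosed area).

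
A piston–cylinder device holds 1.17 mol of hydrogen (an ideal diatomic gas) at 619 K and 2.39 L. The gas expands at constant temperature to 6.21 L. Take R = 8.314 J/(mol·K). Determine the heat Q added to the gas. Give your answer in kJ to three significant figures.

Q ≈ 5.75 kJ

Isothermal ⇒ ΔU = 0, so Q = W = nRT ln(V₂/V₁).
Q = (1.17)(8.314)(619) ln(6.21/2.39) = 6021 × 0.9549 = 5749 J.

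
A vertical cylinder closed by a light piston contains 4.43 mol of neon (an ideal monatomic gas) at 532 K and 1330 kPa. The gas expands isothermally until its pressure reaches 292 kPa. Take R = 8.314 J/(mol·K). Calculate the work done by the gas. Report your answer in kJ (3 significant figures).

W ≈ 29.7 kJ

Isothermal process: W = nRT ln(V₂/V₁) = nRT ln(P₁/P₂).
W = (4.43)(8.314)(532) × ln(1330/292)
  = 19594 × ln(4.555) = 19594 × 1.516
W_by_gas = 29708 J.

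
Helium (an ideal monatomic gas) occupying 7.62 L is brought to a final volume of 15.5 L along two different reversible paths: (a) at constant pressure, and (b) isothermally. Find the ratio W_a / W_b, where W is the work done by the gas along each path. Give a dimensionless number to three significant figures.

W_a / W_b ≈ 1.46

Path (a) isobaric: W = P₁(V₂ − V₁) → W_a/(P₁V₁) = 1.034.
Path (b) isothermal: W = P₁V₁ ln(V₂/V₁) → W_b/(P₁V₁) = 0.7101.
W_a / W_b = 1.034 / 0.7101 = 1.456.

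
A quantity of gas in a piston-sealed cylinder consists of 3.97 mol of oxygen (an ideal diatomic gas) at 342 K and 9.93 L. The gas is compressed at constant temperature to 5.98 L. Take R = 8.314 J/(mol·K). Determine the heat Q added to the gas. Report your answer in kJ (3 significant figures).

Q ≈ -5.72 kJ

Isothermal ⇒ ΔU = 0, so Q = W = nRT ln(V₂/V₁).
Q = (3.97)(8.314)(342) ln(5.98/9.93) = 11288 × -0.5071 = -5725 J.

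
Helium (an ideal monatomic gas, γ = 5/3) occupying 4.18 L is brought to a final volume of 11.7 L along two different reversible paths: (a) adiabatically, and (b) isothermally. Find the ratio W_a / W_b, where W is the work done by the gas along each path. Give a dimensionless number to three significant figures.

Path (a) adiabatic: W = P₁V₁(1 − (V₁/V₂)^(γ−1))/(γ−1) → W_a/(P₁V₁) = 0.7448.
Path (b) isothermal: W = P₁V₁ ln(V₂/V₁) → W_b/(P₁V₁) = 1.029.
W_a / W_b = 0.7448 / 1.029 = 0.7236.

W_a / W_b ≈ 0.724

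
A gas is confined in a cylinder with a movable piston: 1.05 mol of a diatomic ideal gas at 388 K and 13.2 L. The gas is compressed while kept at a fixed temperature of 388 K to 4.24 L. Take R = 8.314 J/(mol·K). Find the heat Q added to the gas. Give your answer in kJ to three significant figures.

Q ≈ -3.85 kJ

Isothermal ⇒ ΔU = 0, so Q = W = nRT ln(V₂/V₁).
Q = (1.05)(8.314)(388) ln(4.24/13.2) = 3387 × -1.136 = -3847 J.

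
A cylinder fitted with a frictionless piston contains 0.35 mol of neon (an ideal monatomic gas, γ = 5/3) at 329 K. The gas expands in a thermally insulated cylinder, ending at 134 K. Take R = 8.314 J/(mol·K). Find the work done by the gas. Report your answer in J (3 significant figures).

Adiabatic ⇒ Q = 0, so W_by = −ΔU = nCᵥ(T₁ − T₂).
Cᵥ = 3R/2 = 12.47 J/(mol·K).
W = (0.35)(12.47)(329 − 134) = 851.1 J.

W ≈ 851 J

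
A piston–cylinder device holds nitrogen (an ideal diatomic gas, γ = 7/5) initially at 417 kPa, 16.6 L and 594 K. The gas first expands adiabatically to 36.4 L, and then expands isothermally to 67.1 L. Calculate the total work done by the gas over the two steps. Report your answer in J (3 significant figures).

W_total ≈ 7760 J

Step 1 (adiabatic): W = (P₁V₁ − P₂V₂)/(γ−1) = (6922 − 5056)/0.4 = 4664 J.
After step 1: P = 138.9 kPa, V = 36.4 L, T = 433.9 K.
Step 2 (isothermal): W = P₁V₁ ln(V₂/V₁) = (5056) ln(67.1/36.4) = 3093 J.
W_total = 4664 + 3093 = 7757 J.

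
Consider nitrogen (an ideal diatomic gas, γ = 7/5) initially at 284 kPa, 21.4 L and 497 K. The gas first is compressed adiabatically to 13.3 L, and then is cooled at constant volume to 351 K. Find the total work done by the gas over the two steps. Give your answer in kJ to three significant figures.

Step 1 (adiabatic): W = (P₁V₁ − P₂V₂)/(γ−1) = (6078 − 7351)/0.4 = -3184 J.
Step 2 (isochoric): W = 0 (constant volume).
W_total = -3184 + 0 = -3184 J.

W_total ≈ -3.18 kJ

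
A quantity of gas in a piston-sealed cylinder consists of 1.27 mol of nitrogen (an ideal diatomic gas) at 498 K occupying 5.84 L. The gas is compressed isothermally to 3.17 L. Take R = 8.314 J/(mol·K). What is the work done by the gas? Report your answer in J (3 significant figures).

Isothermal: W = nRT ln(V₂/V₁).
W = (1.27)(8.314)(498) × ln(3.17/5.84)
  = 5258 × -0.611
W_by_gas = -3213 J.

W ≈ -3210 J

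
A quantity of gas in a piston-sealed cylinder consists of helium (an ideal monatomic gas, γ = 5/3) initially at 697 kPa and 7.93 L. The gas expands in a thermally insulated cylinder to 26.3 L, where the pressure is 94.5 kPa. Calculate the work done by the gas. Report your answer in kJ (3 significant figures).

Adiabatic: W = (P₁V₁ − P₂V₂)/(γ − 1) with γ = 5/3.
P₁V₁ = 5527 J, P₂V₂ = 2485 J.
W = (5527 − 2485) / 0.6667 = 4563 J.

W ≈ 4.56 kJ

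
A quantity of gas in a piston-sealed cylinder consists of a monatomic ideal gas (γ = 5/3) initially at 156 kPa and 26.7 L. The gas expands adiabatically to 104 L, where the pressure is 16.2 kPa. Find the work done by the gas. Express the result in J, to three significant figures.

W ≈ 3720 J

Adiabatic: W = (P₁V₁ − P₂V₂)/(γ − 1) with γ = 5/3.
P₁V₁ = 4165 J, P₂V₂ = 1685 J.
W = (4165 − 1685) / 0.6667 = 3721 J.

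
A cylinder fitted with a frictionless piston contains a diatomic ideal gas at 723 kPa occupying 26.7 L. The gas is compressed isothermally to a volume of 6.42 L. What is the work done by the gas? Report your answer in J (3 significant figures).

W ≈ -27500 J

Isothermal: W = nRT ln(V₂/V₁) = P₁V₁ ln(V₂/V₁).
P₁V₁ = (723 kPa)(26.7 L) = 19304 J.
W = 19304 × ln(6.42/26.7) = 19304 × -1.425
W_by_gas = -27513 J.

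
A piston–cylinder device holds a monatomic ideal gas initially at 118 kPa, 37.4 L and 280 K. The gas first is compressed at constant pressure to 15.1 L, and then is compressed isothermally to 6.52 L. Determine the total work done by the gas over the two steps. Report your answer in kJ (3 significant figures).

Step 1 (isobaric): W = PΔV = (118 kPa)(15.1 − 37.4 L) = -2631 J.
After step 1: P = 118 kPa, V = 15.1 L, T = 113 K.
Step 2 (isothermal): W = P₁V₁ ln(V₂/V₁) = (1782) ln(6.52/15.1) = -1496 J.
W_total = -2631 − 1496 = -4128 J.

W_total ≈ -4.13 kJ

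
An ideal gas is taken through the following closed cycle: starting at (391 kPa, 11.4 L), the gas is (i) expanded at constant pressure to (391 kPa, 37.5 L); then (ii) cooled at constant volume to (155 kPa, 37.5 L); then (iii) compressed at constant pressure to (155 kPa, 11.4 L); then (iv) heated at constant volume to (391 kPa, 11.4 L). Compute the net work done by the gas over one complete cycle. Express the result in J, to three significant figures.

Constant-volume legs do no work.
W(i) = (391)(37.5 − 11.4) = 10205 J; W(iii) = (155)(11.4 − 37.5) = -4046 J.
W_net = 10205 − 4046 = 6160 J (the clockwise enclosed area).

W_net ≈ 6160 J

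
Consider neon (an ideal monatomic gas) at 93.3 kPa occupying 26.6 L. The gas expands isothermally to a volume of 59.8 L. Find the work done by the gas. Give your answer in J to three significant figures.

Isothermal: W = nRT ln(V₂/V₁) = P₁V₁ ln(V₂/V₁).
P₁V₁ = (93.3 kPa)(26.6 L) = 2482 J.
W = 2482 × ln(59.8/26.6) = 2482 × 0.8101
W_by_gas = 2010 J.

W ≈ 2010 J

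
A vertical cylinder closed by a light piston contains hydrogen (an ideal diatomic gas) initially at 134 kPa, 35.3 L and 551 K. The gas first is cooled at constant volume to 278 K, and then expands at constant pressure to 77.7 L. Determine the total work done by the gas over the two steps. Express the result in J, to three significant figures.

Step 1 (isochoric): W = 0 (constant volume).
After step 1: P = 67.61 kPa (V unchanged).
Step 2 (isobaric): W = PΔV = (67.61 kPa)(77.7 − 35.3 L) = 2867 J.
W_total = 0 + 2867 = 2867 J.

W_total ≈ 2870 J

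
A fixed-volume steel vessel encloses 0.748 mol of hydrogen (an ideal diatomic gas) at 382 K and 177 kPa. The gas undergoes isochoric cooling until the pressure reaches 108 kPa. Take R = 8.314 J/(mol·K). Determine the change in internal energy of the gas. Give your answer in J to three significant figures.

Constant volume ⇒ W = 0, so Q = ΔU = nCᵥΔT with Cᵥ = 5R/2 = 20.79 J/(mol·K).
At constant V, T₂/T₁ = P₂/P₁ ⇒ ΔT = T₁(P₂/P₁ − 1) = 382·(108/177 − 1) = -148.9 K.
ΔU = (0.748)(20.79)(-148.9) = -2315 J.

ΔU ≈ -2320 J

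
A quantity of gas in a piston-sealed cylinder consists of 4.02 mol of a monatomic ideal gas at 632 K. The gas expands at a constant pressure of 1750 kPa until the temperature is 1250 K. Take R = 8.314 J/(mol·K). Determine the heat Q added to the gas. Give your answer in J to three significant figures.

Q ≈ 51600 J

Isobaric: W = nRΔT = (4.02)(8.314)(618) = 20655 J.
ΔU = nCᵥΔT with Cᵥ = 3R/2: ΔU = (4.02)(12.47)(618) = 30982 J.
Q = ΔU + W = 30982 + 20655 = 51637 J.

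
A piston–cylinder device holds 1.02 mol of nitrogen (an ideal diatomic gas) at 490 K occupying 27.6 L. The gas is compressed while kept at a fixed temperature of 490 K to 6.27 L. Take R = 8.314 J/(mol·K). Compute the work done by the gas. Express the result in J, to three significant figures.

Isothermal: W = nRT ln(V₂/V₁).
W = (1.02)(8.314)(490) × ln(6.27/27.6)
  = 4155 × -1.482
W_by_gas = -6158 J.

W ≈ -6160 J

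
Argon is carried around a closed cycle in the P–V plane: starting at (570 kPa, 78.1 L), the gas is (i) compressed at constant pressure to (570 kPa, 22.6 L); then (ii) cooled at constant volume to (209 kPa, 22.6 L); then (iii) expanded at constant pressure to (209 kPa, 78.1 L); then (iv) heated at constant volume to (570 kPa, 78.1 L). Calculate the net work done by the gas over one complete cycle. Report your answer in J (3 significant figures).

W_net ≈ -20000 J

Constant-volume legs do no work.
W(i) = (570)(22.6 − 78.1) = -31635 J; W(iii) = (209)(78.1 − 22.6) = 11599 J.
W_net = -31635 + 11599 = -20036 J (the counter-clockwise enclosed area).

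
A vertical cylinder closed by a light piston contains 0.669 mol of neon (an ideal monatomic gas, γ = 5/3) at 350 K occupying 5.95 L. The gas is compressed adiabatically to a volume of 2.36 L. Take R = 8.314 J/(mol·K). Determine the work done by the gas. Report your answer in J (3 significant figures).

Adiabatic: TV^(γ−1) = const with γ = 5/3.
T₂ = T₁ (V₁/V₂)^(γ−1) = 350 × (5.95/2.36)^0.667 = 350 × 1.852 = 648.3 K.
W_by = nCᵥ(T₁ − T₂) = (0.669)(12.47)(350 − 648.3) = -2489 J.

W ≈ -2490 J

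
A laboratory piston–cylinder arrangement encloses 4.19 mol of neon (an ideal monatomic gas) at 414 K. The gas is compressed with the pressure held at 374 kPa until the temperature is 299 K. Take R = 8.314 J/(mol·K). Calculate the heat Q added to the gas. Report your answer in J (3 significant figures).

Isobaric: W = nRΔT = (4.19)(8.314)(-115) = -4006 J.
ΔU = nCᵥΔT with Cᵥ = 3R/2: ΔU = (4.19)(12.47)(-115) = -6009 J.
Q = ΔU + W = -6009 − 4006 = -10015 J.

Q ≈ -10000 J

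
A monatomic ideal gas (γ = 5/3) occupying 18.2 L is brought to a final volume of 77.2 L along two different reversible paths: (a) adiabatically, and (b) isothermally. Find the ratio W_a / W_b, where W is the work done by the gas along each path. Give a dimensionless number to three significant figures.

W_a / W_b ≈ 0.642

Path (a) adiabatic: W = P₁V₁(1 − (V₁/V₂)^(γ−1))/(γ−1) → W_a/(P₁V₁) = 0.9276.
Path (b) isothermal: W = P₁V₁ ln(V₂/V₁) → W_b/(P₁V₁) = 1.445.
W_a / W_b = 0.9276 / 1.445 = 0.6419.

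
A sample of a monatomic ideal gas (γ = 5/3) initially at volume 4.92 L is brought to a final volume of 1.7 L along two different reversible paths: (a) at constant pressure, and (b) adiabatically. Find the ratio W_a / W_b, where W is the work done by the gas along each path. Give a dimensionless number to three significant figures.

Path (a) isobaric: W = P₁(V₂ − V₁) → W_a/(P₁V₁) = -0.6545.
Path (b) adiabatic: W = P₁V₁(1 − (V₁/V₂)^(γ−1))/(γ−1) → W_b/(P₁V₁) = -1.546.
W_a / W_b = -0.6545 / -1.546 = 0.4233.

W_a / W_b ≈ 0.423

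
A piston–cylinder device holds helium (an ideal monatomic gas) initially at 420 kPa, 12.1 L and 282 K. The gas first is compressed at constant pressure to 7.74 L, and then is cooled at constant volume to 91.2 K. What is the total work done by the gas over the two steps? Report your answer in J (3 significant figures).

W_total ≈ -1830 J

Step 1 (isobaric): W = PΔV = (420 kPa)(7.74 − 12.1 L) = -1831 J.
Step 2 (isochoric): W = 0 (constant volume).
W_total = -1831 + 0 = -1831 J.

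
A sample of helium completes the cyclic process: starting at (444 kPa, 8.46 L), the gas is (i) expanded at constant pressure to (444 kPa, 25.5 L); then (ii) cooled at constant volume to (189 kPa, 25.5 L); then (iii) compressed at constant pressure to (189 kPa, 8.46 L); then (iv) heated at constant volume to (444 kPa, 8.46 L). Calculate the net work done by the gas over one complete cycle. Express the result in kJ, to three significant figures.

Constant-volume legs do no work.
W(i) = (444)(25.5 − 8.46) = 7566 J; W(iii) = (189)(8.46 − 25.5) = -3221 J.
W_net = 7566 − 3221 = 4345 J (the clockwise enclosed area).

W_net ≈ 4.35 kJ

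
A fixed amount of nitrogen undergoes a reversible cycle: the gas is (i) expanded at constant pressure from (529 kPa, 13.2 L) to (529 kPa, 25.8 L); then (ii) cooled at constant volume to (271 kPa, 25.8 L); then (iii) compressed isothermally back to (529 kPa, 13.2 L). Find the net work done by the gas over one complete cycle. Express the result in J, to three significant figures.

Leg (i): W = PΔV = (529)(25.8 − 13.2) = 6665 J.
Leg (ii): W = 0.
Leg (iii): W = PᵢVᵢ ln(V_f/Vᵢ) = (6992) ln(13.2/25.8) = -4686 J.
W_net = 6665 − 4686 = 1980 J.

W_net ≈ 1980 J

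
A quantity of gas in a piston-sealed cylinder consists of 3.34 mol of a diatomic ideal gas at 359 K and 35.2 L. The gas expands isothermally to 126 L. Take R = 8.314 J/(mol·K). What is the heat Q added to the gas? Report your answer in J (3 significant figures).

Q ≈ 12700 J

Isothermal ⇒ ΔU = 0, so Q = W = nRT ln(V₂/V₁).
Q = (3.34)(8.314)(359) ln(126/35.2) = 9969 × 1.275 = 12713 J.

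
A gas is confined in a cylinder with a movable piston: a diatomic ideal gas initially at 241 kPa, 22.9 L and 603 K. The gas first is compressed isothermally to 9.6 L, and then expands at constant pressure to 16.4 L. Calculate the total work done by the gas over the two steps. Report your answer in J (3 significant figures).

Step 1 (isothermal): W = P₁V₁ ln(V₂/V₁) = (5519) ln(9.6/22.9) = -4798 J.
After step 1: P = 574.9 kPa, V = 9.6 L, T = 603 K.
Step 2 (isobaric): W = PΔV = (574.9 kPa)(16.4 − 9.6 L) = 3909 J.
W_total = -4798 + 3909 = -888.8 J.

W_total ≈ -889 J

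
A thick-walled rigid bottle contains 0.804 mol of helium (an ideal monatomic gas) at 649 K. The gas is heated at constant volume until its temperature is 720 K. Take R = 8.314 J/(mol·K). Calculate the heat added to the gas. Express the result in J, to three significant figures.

Constant volume ⇒ W = 0, so Q = ΔU = nCᵥΔT with Cᵥ = 3R/2 = 12.47 J/(mol·K).
ΔU = (0.804)(12.47)(720 − 649) = 711.9 J.

Q ≈ 712 J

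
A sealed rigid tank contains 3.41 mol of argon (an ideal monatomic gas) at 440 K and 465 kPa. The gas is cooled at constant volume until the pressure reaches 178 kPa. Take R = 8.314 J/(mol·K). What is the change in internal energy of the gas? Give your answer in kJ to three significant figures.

Constant volume ⇒ W = 0, so Q = ΔU = nCᵥΔT with Cᵥ = 3R/2 = 12.47 J/(mol·K).
At constant V, T₂/T₁ = P₂/P₁ ⇒ ΔT = T₁(P₂/P₁ − 1) = 440·(178/465 − 1) = -271.6 K.
ΔU = (3.41)(12.47)(-271.6) = -11549 J.

ΔU ≈ -11.5 kJ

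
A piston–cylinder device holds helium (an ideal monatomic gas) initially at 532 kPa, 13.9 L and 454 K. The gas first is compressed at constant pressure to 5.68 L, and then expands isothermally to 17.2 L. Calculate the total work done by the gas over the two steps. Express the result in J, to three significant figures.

W_total ≈ -1030 J

Step 1 (isobaric): W = PΔV = (532 kPa)(5.68 − 13.9 L) = -4373 J.
After step 1: P = 532 kPa, V = 5.68 L, T = 185.5 K.
Step 2 (isothermal): W = P₁V₁ ln(V₂/V₁) = (3022) ln(17.2/5.68) = 3348 J.
W_total = -4373 + 3348 = -1025 J.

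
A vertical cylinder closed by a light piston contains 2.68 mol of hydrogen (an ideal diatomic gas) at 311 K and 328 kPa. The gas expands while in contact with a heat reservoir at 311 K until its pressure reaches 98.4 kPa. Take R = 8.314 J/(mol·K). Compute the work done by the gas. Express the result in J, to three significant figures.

W ≈ 8340 J

Isothermal process: W = nRT ln(V₂/V₁) = nRT ln(P₁/P₂).
W = (2.68)(8.314)(311) × ln(328/98.4)
  = 6930 × ln(3.333) = 6930 × 1.204
W_by_gas = 8343 J.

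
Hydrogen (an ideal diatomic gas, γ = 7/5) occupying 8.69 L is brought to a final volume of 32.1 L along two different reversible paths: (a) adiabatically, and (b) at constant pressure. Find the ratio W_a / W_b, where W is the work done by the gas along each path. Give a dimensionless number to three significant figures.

W_a / W_b ≈ 0.378

Path (a) adiabatic: W = P₁V₁(1 − (V₁/V₂)^(γ−1))/(γ−1) → W_a/(P₁V₁) = 1.018.
Path (b) isobaric: W = P₁(V₂ − V₁) → W_b/(P₁V₁) = 2.694.
W_a / W_b = 1.018 / 2.694 = 0.3778.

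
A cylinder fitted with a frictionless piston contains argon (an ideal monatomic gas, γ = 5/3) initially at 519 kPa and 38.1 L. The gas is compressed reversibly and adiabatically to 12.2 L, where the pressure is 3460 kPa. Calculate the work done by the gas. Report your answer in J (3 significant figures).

Adiabatic: W = (P₁V₁ − P₂V₂)/(γ − 1) with γ = 5/3.
P₁V₁ = 19774 J, P₂V₂ = 42212 J.
W = (19774 − 42212) / 0.6667 = -33657 J.

W ≈ -33700 J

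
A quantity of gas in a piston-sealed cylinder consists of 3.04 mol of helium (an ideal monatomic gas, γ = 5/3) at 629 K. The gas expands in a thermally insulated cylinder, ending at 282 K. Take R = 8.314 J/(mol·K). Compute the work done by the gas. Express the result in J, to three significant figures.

W ≈ 13200 J

Adiabatic ⇒ Q = 0, so W_by = −ΔU = nCᵥ(T₁ − T₂).
Cᵥ = 3R/2 = 12.47 J/(mol·K).
W = (3.04)(12.47)(629 − 282) = 13155 J.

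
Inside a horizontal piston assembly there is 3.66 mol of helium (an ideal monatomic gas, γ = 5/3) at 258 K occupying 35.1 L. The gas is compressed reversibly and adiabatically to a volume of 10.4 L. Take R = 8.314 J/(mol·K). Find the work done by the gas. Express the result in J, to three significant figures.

Adiabatic: TV^(γ−1) = const with γ = 5/3.
T₂ = T₁ (V₁/V₂)^(γ−1) = 258 × (35.1/10.4)^0.667 = 258 × 2.25 = 580.5 K.
W_by = nCᵥ(T₁ − T₂) = (3.66)(12.47)(258 − 580.5) = -14720 J.

W ≈ -14700 J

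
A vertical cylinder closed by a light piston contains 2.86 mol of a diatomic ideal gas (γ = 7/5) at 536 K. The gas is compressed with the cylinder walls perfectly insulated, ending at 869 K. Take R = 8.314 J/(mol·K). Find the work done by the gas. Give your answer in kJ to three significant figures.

W ≈ -19.8 kJ

Adiabatic ⇒ Q = 0, so W_by = −ΔU = nCᵥ(T₁ − T₂).
Cᵥ = 5R/2 = 20.79 J/(mol·K).
W = (2.86)(20.79)(536 − 869) = -19795 J.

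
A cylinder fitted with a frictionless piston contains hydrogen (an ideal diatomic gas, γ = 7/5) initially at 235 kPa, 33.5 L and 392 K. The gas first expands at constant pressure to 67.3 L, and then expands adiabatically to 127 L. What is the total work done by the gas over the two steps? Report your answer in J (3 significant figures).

W_total ≈ 16800 J

Step 1 (isobaric): W = PΔV = (235 kPa)(67.3 − 33.5 L) = 7943 J.
After step 1: P = 235 kPa, V = 67.3 L, T = 787.5 K.
Step 2 (adiabatic): W = (P₁V₁ − P₂V₂)/(γ−1) = (15816 − 12268)/0.4 = 8869 J.
W_total = 7943 + 8869 = 16812 J.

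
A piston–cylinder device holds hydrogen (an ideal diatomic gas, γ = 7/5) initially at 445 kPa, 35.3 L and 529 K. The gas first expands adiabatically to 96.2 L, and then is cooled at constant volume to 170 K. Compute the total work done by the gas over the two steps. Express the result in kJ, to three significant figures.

Step 1 (adiabatic): W = (P₁V₁ − P₂V₂)/(γ−1) = (15708 − 10519)/0.4 = 12974 J.
Step 2 (isochoric): W = 0 (constant volume).
W_total = 12974 + 0 = 12974 J.

W_total ≈ 13.0 kJ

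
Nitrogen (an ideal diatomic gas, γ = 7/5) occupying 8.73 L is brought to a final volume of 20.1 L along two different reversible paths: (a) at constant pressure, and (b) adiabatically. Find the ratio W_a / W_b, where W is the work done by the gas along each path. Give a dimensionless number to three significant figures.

Path (a) isobaric: W = P₁(V₂ − V₁) → W_a/(P₁V₁) = 1.302.
Path (b) adiabatic: W = P₁V₁(1 − (V₁/V₂)^(γ−1))/(γ−1) → W_b/(P₁V₁) = 0.7091.
W_a / W_b = 1.302 / 0.7091 = 1.837.

W_a / W_b ≈ 1.84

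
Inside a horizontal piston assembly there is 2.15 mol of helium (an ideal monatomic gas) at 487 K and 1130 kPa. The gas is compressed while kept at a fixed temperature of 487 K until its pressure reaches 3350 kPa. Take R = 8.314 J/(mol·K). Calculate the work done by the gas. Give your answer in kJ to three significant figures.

W ≈ -9.46 kJ

Isothermal process: W = nRT ln(V₂/V₁) = nRT ln(P₁/P₂).
W = (2.15)(8.314)(487) × ln(1130/3350)
  = 8705 × ln(0.3373) = 8705 × -1.087
W_by_gas = -9460 J.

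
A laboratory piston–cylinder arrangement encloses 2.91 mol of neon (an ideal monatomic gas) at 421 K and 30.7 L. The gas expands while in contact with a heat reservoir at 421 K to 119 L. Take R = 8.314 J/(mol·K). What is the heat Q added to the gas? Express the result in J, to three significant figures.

Isothermal ⇒ ΔU = 0, so Q = W = nRT ln(V₂/V₁).
Q = (2.91)(8.314)(421) ln(119/30.7) = 10186 × 1.355 = 13800 J.

Q ≈ 13800 J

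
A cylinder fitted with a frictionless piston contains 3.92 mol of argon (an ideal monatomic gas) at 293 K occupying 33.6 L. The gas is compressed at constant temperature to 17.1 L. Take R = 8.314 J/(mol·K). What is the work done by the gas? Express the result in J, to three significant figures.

Isothermal: W = nRT ln(V₂/V₁).
W = (3.92)(8.314)(293) × ln(17.1/33.6)
  = 9549 × -0.6754
W_by_gas = -6450 J.

W ≈ -6450 J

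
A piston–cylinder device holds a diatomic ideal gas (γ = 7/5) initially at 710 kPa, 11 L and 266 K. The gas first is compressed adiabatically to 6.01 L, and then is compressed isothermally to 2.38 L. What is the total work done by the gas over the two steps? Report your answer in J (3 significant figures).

W_total ≈ -14600 J

Step 1 (adiabatic): W = (P₁V₁ − P₂V₂)/(γ−1) = (7810 − 9946)/0.4 = -5341 J.
After step 1: P = 1655 kPa, V = 6.01 L, T = 338.8 K.
Step 2 (isothermal): W = P₁V₁ ln(V₂/V₁) = (9946) ln(2.38/6.01) = -9213 J.
W_total = -5341 − 9213 = -14554 J.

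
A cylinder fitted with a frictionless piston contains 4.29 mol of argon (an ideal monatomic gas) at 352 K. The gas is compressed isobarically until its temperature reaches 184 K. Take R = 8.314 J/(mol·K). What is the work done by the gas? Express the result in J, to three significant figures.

W ≈ -5990 J

Isobaric: W = P ΔV = nR ΔT.
W = (4.29)(8.314)(184 − 352) = -5992 J.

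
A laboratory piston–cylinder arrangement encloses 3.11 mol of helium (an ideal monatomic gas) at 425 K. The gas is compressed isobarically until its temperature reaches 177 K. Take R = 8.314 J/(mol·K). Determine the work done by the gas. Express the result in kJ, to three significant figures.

Isobaric: W = P ΔV = nR ΔT.
W = (3.11)(8.314)(177 − 425) = -6412 J.

W ≈ -6.41 kJ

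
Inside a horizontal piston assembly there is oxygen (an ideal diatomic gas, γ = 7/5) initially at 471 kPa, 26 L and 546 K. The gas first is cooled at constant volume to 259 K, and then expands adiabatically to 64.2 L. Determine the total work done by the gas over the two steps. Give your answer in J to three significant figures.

Step 1 (isochoric): W = 0 (constant volume).
After step 1: P = 223.4 kPa (V unchanged).
Step 2 (adiabatic): W = (P₁V₁ − P₂V₂)/(γ−1) = (5809 − 4046)/0.4 = 4406 J.
W_total = 0 + 4406 = 4406 J.

W_total ≈ 4410 J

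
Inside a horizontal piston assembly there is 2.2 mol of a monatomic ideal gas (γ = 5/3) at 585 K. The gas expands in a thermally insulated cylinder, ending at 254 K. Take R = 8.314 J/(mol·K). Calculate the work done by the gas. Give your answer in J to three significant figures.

W ≈ 9080 J

Adiabatic ⇒ Q = 0, so W_by = −ΔU = nCᵥ(T₁ − T₂).
Cᵥ = 3R/2 = 12.47 J/(mol·K).
W = (2.2)(12.47)(585 − 254) = 9081 J.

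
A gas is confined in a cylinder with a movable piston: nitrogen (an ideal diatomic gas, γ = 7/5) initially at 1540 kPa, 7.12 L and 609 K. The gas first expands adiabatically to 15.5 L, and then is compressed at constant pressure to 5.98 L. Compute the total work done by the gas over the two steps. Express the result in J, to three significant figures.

W_total ≈ 2400 J

Step 1 (adiabatic): W = (P₁V₁ − P₂V₂)/(γ−1) = (10965 − 8033)/0.4 = 7330 J.
After step 1: P = 518.2 kPa, V = 15.5 L, T = 446.1 K.
Step 2 (isobaric): W = PΔV = (518.2 kPa)(5.98 − 15.5 L) = -4934 J.
W_total = 7330 − 4934 = 2397 J.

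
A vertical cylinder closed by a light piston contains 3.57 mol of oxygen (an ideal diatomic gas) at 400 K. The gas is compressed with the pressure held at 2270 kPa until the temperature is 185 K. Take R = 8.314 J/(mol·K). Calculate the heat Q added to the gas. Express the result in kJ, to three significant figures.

Q ≈ -22.3 kJ

Isobaric: W = nRΔT = (3.57)(8.314)(-215) = -6381 J.
ΔU = nCᵥΔT with Cᵥ = 5R/2: ΔU = (3.57)(20.79)(-215) = -15954 J.
Q = ΔU + W = -15954 − 6381 = -22335 J.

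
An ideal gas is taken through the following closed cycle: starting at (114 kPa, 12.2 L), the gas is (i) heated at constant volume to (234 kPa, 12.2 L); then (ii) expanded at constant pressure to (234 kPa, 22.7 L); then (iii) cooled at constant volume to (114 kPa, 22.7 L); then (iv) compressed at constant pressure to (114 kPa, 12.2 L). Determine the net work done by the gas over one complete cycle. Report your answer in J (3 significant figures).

W_net ≈ 1260 J

Constant-volume legs do no work.
W(ii) = (234)(22.7 − 12.2) = 2457 J; W(iv) = (114)(12.2 − 22.7) = -1197 J.
W_net = 2457 − 1197 = 1260 J (the clockwise enclosed area).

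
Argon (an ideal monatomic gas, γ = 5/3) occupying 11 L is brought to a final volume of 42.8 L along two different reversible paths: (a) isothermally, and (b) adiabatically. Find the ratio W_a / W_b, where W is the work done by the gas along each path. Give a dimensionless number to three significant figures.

Path (a) isothermal: W = P₁V₁ ln(V₂/V₁) → W_a/(P₁V₁) = 1.359.
Path (b) adiabatic: W = P₁V₁(1 − (V₁/V₂)^(γ−1))/(γ−1) → W_b/(P₁V₁) = 0.8936.
W_a / W_b = 1.359 / 0.8936 = 1.52.

W_a / W_b ≈ 1.52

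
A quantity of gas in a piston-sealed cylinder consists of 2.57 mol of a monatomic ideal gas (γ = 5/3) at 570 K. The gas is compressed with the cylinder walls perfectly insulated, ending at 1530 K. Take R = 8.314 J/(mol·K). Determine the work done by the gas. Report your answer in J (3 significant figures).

W ≈ -30800 J

Adiabatic ⇒ Q = 0, so W_by = −ΔU = nCᵥ(T₁ − T₂).
Cᵥ = 3R/2 = 12.47 J/(mol·K).
W = (2.57)(12.47)(570 − 1530) = -30768 J.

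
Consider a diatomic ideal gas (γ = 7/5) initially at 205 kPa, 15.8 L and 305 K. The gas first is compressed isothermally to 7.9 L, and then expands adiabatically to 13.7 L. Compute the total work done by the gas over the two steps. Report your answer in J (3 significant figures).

W_total ≈ -645 J

Step 1 (isothermal): W = P₁V₁ ln(V₂/V₁) = (3239) ln(7.9/15.8) = -2245 J.
After step 1: P = 410 kPa, V = 7.9 L, T = 305 K.
Step 2 (adiabatic): W = (P₁V₁ − P₂V₂)/(γ−1) = (3239 − 2599)/0.4 = 1600 J.
W_total = -2245 + 1600 = -644.6 J.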